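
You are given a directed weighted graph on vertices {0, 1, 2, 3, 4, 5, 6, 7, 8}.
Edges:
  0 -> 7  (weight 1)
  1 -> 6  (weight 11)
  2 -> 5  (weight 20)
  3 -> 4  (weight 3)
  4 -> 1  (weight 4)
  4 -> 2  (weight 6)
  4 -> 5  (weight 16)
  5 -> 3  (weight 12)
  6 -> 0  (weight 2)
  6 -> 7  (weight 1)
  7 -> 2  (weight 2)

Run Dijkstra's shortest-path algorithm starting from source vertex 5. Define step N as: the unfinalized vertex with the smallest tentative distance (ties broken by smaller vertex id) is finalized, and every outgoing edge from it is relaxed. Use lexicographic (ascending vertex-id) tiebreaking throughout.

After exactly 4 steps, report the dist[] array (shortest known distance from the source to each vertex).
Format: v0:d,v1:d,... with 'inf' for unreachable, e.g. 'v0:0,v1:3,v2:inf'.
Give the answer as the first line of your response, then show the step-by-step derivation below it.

v0:inf,v1:19,v2:21,v3:12,v4:15,v5:0,v6:30,v7:inf,v8:inf

step 1: dist = v0:inf,v1:inf,v2:inf,v3:12,v4:inf,v5:0,v6:inf,v7:inf,v8:inf
step 2: dist = v0:inf,v1:inf,v2:inf,v3:12,v4:15,v5:0,v6:inf,v7:inf,v8:inf
step 3: dist = v0:inf,v1:19,v2:21,v3:12,v4:15,v5:0,v6:inf,v7:inf,v8:inf
step 4: dist = v0:inf,v1:19,v2:21,v3:12,v4:15,v5:0,v6:30,v7:inf,v8:inf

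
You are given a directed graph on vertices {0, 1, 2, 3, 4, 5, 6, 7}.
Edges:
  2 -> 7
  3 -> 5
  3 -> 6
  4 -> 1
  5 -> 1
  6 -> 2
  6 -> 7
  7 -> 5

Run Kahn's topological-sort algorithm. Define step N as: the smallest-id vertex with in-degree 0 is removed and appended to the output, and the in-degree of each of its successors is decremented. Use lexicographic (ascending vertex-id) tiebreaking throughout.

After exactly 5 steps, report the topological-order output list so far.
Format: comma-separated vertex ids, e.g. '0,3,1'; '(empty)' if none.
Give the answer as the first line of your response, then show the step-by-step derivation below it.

0,3,4,6,2

step 1: output 0; order=[0]; indeg=(0,2,1,0,0,2,1,2)
step 2: output 3; order=[0,3]; indeg=(0,2,1,0,0,1,0,2)
step 3: output 4; order=[0,3,4]; indeg=(0,1,1,0,0,1,0,2)
step 4: output 6; order=[0,3,4,6]; indeg=(0,1,0,0,0,1,0,1)
step 5: output 2; order=[0,3,4,6,2]; indeg=(0,1,0,0,0,1,0,0)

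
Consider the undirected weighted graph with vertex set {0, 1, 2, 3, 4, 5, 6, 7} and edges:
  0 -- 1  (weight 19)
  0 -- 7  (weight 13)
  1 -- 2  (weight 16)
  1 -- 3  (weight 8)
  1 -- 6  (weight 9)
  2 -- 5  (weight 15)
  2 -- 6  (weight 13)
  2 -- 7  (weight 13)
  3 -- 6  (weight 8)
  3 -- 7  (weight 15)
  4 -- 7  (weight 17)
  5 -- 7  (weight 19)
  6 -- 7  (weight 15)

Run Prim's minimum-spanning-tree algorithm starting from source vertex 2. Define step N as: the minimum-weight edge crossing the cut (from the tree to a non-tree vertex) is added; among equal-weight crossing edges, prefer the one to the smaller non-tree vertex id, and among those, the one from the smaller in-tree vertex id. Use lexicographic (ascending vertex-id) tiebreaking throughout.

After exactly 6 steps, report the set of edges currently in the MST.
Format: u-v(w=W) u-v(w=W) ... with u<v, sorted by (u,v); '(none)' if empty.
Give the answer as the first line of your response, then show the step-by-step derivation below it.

0-7(w=13) 1-3(w=8) 2-5(w=15) 2-6(w=13) 2-7(w=13) 3-6(w=8)

step 1: add edge 2-6 (w=13); MST = {2-6(w=13)}
step 2: add edge 3-6 (w=8); MST = {2-6(w=13) 3-6(w=8)}
step 3: add edge 1-3 (w=8); MST = {1-3(w=8) 2-6(w=13) 3-6(w=8)}
step 4: add edge 2-7 (w=13); MST = {1-3(w=8) 2-6(w=13) 2-7(w=13) 3-6(w=8)}
step 5: add edge 0-7 (w=13); MST = {0-7(w=13) 1-3(w=8) 2-6(w=13) 2-7(w=13) 3-6(w=8)}
step 6: add edge 2-5 (w=15); MST = {0-7(w=13) 1-3(w=8) 2-5(w=15) 2-6(w=13) 2-7(w=13) 3-6(w=8)}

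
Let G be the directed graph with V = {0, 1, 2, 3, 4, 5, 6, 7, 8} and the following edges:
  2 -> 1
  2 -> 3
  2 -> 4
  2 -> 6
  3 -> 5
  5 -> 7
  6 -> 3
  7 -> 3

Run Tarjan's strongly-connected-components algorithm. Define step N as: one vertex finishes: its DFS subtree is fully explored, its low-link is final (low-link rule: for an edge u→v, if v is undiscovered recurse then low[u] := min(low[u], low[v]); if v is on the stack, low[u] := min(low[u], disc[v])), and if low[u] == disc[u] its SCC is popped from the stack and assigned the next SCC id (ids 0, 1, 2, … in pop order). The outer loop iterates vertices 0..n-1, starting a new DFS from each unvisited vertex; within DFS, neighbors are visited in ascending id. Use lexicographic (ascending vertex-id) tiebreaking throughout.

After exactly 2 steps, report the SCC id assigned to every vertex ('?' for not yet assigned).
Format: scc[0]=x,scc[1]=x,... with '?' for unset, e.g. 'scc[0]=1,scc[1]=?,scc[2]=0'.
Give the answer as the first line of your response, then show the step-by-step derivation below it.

scc[0]=0,scc[1]=1,scc[2]=?,scc[3]=?,scc[4]=?,scc[5]=?,scc[6]=?,scc[7]=?,scc[8]=?

step 1: low=(low[0]=0,low[1]=?,low[2]=?,low[3]=?,low[4]=?,low[5]=?,low[6]=?,low[7]=?,low[8]=?); scc=(scc[0]=0,scc[1]=?,scc[2]=?,scc[3]=?,scc[4]=?,scc[5]=?,scc[6]=?,scc[7]=?,scc[8]=?)
step 2: low=(low[0]=0,low[1]=1,low[2]=?,low[3]=?,low[4]=?,low[5]=?,low[6]=?,low[7]=?,low[8]=?); scc=(scc[0]=0,scc[1]=1,scc[2]=?,scc[3]=?,scc[4]=?,scc[5]=?,scc[6]=?,scc[7]=?,scc[8]=?)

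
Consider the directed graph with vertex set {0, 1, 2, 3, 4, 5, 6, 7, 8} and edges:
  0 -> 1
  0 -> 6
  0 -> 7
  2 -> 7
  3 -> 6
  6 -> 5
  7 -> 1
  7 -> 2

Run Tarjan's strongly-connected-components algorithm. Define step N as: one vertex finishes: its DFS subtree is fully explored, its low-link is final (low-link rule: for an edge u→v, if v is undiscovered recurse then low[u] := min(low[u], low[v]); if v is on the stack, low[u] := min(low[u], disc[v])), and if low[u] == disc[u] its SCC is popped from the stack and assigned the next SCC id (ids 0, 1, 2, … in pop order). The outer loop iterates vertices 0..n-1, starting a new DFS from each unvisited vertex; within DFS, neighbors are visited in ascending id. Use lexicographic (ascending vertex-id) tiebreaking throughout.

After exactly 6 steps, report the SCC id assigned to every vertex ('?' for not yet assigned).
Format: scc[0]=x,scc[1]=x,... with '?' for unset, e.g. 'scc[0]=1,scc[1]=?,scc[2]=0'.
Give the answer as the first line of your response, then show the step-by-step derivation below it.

scc[0]=4,scc[1]=0,scc[2]=3,scc[3]=?,scc[4]=?,scc[5]=1,scc[6]=2,scc[7]=3,scc[8]=?

step 1: low=(low[0]=0,low[1]=1,low[2]=?,low[3]=?,low[4]=?,low[5]=?,low[6]=?,low[7]=?,low[8]=?); scc=(scc[0]=?,scc[1]=0,scc[2]=?,scc[3]=?,scc[4]=?,scc[5]=?,scc[6]=?,scc[7]=?,scc[8]=?)
step 2: low=(low[0]=0,low[1]=1,low[2]=?,low[3]=?,low[4]=?,low[5]=3,low[6]=2,low[7]=?,low[8]=?); scc=(scc[0]=?,scc[1]=0,scc[2]=?,scc[3]=?,scc[4]=?,scc[5]=1,scc[6]=?,scc[7]=?,scc[8]=?)
step 3: low=(low[0]=0,low[1]=1,low[2]=?,low[3]=?,low[4]=?,low[5]=3,low[6]=2,low[7]=?,low[8]=?); scc=(scc[0]=?,scc[1]=0,scc[2]=?,scc[3]=?,scc[4]=?,scc[5]=1,scc[6]=2,scc[7]=?,scc[8]=?)
step 4: low=(low[0]=0,low[1]=1,low[2]=4,low[3]=?,low[4]=?,low[5]=3,low[6]=2,low[7]=4,low[8]=?); scc=(scc[0]=?,scc[1]=0,scc[2]=?,scc[3]=?,scc[4]=?,scc[5]=1,scc[6]=2,scc[7]=?,scc[8]=?)
step 5: low=(low[0]=0,low[1]=1,low[2]=4,low[3]=?,low[4]=?,low[5]=3,low[6]=2,low[7]=4,low[8]=?); scc=(scc[0]=?,scc[1]=0,scc[2]=3,scc[3]=?,scc[4]=?,scc[5]=1,scc[6]=2,scc[7]=3,scc[8]=?)
step 6: low=(low[0]=0,low[1]=1,low[2]=4,low[3]=?,low[4]=?,low[5]=3,low[6]=2,low[7]=4,low[8]=?); scc=(scc[0]=4,scc[1]=0,scc[2]=3,scc[3]=?,scc[4]=?,scc[5]=1,scc[6]=2,scc[7]=3,scc[8]=?)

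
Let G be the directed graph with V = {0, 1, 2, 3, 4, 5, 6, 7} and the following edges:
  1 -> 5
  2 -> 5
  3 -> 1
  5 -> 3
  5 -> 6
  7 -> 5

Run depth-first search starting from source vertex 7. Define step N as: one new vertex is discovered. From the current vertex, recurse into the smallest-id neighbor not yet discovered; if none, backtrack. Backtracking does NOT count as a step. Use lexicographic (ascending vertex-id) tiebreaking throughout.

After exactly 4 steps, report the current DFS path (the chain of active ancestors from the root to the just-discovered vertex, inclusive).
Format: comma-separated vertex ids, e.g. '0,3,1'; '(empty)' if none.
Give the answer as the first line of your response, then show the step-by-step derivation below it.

7,5,3,1

step 1: discover 7; path=7; order=7
step 2: discover 5; path=7>5; order=7,5
step 3: discover 3; path=7>5>3; order=7,5,3
step 4: discover 1; path=7>5>3>1; order=7,5,3,1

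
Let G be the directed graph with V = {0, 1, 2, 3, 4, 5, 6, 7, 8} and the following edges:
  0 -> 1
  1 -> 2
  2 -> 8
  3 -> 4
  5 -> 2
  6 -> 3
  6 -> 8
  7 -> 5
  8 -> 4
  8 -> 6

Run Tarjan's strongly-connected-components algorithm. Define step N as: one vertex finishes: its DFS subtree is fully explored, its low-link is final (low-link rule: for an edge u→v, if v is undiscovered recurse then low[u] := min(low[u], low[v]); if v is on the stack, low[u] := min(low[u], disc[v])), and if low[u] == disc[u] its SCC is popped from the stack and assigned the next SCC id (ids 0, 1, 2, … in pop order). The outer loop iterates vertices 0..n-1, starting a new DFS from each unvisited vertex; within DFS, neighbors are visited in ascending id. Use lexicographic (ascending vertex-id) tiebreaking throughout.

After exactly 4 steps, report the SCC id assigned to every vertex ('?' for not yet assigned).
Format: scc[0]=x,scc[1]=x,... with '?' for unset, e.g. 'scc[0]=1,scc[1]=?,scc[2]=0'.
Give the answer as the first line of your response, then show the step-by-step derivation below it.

scc[0]=?,scc[1]=?,scc[2]=?,scc[3]=1,scc[4]=0,scc[5]=?,scc[6]=2,scc[7]=?,scc[8]=2

step 1: low=(low[0]=0,low[1]=1,low[2]=2,low[3]=?,low[4]=4,low[5]=?,low[6]=?,low[7]=?,low[8]=3); scc=(scc[0]=?,scc[1]=?,scc[2]=?,scc[3]=?,scc[4]=0,scc[5]=?,scc[6]=?,scc[7]=?,scc[8]=?)
step 2: low=(low[0]=0,low[1]=1,low[2]=2,low[3]=6,low[4]=4,low[5]=?,low[6]=5,low[7]=?,low[8]=3); scc=(scc[0]=?,scc[1]=?,scc[2]=?,scc[3]=1,scc[4]=0,scc[5]=?,scc[6]=?,scc[7]=?,scc[8]=?)
step 3: low=(low[0]=0,low[1]=1,low[2]=2,low[3]=6,low[4]=4,low[5]=?,low[6]=3,low[7]=?,low[8]=3); scc=(scc[0]=?,scc[1]=?,scc[2]=?,scc[3]=1,scc[4]=0,scc[5]=?,scc[6]=?,scc[7]=?,scc[8]=?)
step 4: low=(low[0]=0,low[1]=1,low[2]=2,low[3]=6,low[4]=4,low[5]=?,low[6]=3,low[7]=?,low[8]=3); scc=(scc[0]=?,scc[1]=?,scc[2]=?,scc[3]=1,scc[4]=0,scc[5]=?,scc[6]=2,scc[7]=?,scc[8]=2)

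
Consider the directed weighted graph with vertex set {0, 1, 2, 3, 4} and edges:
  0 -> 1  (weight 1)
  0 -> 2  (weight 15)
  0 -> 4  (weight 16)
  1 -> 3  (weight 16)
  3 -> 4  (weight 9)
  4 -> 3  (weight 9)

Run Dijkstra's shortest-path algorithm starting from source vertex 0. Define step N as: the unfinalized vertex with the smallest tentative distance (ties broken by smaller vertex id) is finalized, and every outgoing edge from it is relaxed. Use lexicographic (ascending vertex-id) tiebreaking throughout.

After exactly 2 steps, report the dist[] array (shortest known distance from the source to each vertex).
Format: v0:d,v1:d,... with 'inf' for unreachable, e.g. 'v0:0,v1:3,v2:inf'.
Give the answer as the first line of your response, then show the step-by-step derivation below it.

v0:0,v1:1,v2:15,v3:17,v4:16

step 1: dist = v0:0,v1:1,v2:15,v3:inf,v4:16
step 2: dist = v0:0,v1:1,v2:15,v3:17,v4:16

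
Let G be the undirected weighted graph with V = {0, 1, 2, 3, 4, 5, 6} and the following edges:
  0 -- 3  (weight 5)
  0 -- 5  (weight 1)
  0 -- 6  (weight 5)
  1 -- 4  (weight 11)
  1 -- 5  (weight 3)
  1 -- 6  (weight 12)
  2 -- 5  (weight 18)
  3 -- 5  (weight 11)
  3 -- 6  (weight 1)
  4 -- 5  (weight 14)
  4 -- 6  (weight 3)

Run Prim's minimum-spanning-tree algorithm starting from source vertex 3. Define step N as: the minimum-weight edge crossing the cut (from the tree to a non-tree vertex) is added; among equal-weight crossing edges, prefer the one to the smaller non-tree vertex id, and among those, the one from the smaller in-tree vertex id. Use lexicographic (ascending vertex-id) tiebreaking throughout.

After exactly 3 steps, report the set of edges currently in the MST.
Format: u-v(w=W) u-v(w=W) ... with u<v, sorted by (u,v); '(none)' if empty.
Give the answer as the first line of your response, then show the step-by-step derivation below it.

0-3(w=5) 3-6(w=1) 4-6(w=3)

step 1: add edge 3-6 (w=1); MST = {3-6(w=1)}
step 2: add edge 4-6 (w=3); MST = {3-6(w=1) 4-6(w=3)}
step 3: add edge 0-3 (w=5); MST = {0-3(w=5) 3-6(w=1) 4-6(w=3)}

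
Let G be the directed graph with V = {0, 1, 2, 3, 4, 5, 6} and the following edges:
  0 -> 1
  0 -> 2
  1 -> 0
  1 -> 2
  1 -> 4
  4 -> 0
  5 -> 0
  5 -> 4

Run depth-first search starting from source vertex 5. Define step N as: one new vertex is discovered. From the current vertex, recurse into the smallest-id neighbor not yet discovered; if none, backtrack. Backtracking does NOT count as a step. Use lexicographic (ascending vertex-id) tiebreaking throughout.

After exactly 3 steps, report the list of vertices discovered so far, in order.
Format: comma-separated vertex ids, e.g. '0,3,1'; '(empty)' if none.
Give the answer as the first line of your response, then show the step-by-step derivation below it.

5,0,1

step 1: discover 5; path=5; order=5
step 2: discover 0; path=5>0; order=5,0
step 3: discover 1; path=5>0>1; order=5,0,1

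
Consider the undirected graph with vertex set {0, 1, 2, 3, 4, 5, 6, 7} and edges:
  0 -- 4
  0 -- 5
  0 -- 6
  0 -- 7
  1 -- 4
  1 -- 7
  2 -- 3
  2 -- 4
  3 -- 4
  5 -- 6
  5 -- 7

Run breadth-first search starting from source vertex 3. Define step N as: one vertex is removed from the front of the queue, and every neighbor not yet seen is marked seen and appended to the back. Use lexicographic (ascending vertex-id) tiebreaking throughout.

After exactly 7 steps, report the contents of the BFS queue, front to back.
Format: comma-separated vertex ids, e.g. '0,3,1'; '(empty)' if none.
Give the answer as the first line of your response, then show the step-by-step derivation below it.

7

step 1: dequeue 3; queue=[2,4]; order=3
step 2: dequeue 2; queue=[4]; order=3,2
step 3: dequeue 4; queue=[0,1]; order=3,2,4
step 4: dequeue 0; queue=[1,5,6,7]; order=3,2,4,0
step 5: dequeue 1; queue=[5,6,7]; order=3,2,4,0,1
step 6: dequeue 5; queue=[6,7]; order=3,2,4,0,1,5
step 7: dequeue 6; queue=[7]; order=3,2,4,0,1,5,6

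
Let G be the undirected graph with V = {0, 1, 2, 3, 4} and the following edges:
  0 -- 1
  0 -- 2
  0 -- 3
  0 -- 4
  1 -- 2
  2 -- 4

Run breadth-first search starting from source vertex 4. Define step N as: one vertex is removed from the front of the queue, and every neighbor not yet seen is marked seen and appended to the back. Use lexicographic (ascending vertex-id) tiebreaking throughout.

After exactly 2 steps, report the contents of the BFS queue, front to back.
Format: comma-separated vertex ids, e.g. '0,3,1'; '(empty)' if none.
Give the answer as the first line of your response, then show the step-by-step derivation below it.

2,1,3

step 1: dequeue 4; queue=[0,2]; order=4
step 2: dequeue 0; queue=[2,1,3]; order=4,0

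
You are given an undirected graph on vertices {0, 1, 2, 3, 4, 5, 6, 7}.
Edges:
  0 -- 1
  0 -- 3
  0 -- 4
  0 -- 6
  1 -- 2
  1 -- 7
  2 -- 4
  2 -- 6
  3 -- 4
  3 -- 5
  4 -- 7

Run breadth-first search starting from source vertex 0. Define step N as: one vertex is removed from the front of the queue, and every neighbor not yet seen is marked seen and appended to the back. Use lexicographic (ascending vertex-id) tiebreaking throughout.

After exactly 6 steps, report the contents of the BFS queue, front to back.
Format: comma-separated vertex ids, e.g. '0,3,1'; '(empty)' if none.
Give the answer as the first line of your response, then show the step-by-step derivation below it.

7,5

step 1: dequeue 0; queue=[1,3,4,6]; order=0
step 2: dequeue 1; queue=[3,4,6,2,7]; order=0,1
step 3: dequeue 3; queue=[4,6,2,7,5]; order=0,1,3
step 4: dequeue 4; queue=[6,2,7,5]; order=0,1,3,4
step 5: dequeue 6; queue=[2,7,5]; order=0,1,3,4,6
step 6: dequeue 2; queue=[7,5]; order=0,1,3,4,6,2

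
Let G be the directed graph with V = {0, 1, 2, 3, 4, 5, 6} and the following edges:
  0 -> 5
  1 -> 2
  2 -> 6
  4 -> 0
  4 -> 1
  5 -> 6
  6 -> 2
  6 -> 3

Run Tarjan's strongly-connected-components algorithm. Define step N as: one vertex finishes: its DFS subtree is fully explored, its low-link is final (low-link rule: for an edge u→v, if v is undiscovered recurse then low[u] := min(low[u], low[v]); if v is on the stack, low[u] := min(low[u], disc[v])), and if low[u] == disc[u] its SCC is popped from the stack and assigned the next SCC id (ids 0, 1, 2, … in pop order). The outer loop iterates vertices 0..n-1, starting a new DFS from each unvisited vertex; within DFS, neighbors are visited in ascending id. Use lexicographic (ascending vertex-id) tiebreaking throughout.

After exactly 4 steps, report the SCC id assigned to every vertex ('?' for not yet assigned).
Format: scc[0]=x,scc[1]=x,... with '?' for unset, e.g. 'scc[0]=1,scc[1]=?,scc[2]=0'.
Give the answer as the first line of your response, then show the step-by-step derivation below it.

scc[0]=?,scc[1]=?,scc[2]=1,scc[3]=0,scc[4]=?,scc[5]=2,scc[6]=1

step 1: low=(low[0]=0,low[1]=?,low[2]=2,low[3]=?,low[4]=?,low[5]=1,low[6]=2); scc=(scc[0]=?,scc[1]=?,scc[2]=?,scc[3]=?,scc[4]=?,scc[5]=?,scc[6]=?)
step 2: low=(low[0]=0,low[1]=?,low[2]=2,low[3]=4,low[4]=?,low[5]=1,low[6]=2); scc=(scc[0]=?,scc[1]=?,scc[2]=?,scc[3]=0,scc[4]=?,scc[5]=?,scc[6]=?)
step 3: low=(low[0]=0,low[1]=?,low[2]=2,low[3]=4,low[4]=?,low[5]=1,low[6]=2); scc=(scc[0]=?,scc[1]=?,scc[2]=1,scc[3]=0,scc[4]=?,scc[5]=?,scc[6]=1)
step 4: low=(low[0]=0,low[1]=?,low[2]=2,low[3]=4,low[4]=?,low[5]=1,low[6]=2); scc=(scc[0]=?,scc[1]=?,scc[2]=1,scc[3]=0,scc[4]=?,scc[5]=2,scc[6]=1)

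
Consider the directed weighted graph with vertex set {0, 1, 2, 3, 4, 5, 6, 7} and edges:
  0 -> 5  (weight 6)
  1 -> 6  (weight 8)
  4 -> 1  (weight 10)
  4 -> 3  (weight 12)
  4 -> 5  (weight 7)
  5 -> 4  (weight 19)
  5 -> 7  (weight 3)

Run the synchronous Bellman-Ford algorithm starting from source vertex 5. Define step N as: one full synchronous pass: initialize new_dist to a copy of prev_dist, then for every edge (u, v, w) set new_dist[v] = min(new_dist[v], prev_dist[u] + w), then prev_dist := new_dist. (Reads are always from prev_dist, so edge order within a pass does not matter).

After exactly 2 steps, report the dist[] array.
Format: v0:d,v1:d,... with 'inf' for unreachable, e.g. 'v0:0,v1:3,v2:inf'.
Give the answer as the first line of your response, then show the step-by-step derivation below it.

v0:inf,v1:29,v2:inf,v3:31,v4:19,v5:0,v6:inf,v7:3

step 1: dist = v0:inf,v1:inf,v2:inf,v3:inf,v4:19,v5:0,v6:inf,v7:3
step 2: dist = v0:inf,v1:29,v2:inf,v3:31,v4:19,v5:0,v6:inf,v7:3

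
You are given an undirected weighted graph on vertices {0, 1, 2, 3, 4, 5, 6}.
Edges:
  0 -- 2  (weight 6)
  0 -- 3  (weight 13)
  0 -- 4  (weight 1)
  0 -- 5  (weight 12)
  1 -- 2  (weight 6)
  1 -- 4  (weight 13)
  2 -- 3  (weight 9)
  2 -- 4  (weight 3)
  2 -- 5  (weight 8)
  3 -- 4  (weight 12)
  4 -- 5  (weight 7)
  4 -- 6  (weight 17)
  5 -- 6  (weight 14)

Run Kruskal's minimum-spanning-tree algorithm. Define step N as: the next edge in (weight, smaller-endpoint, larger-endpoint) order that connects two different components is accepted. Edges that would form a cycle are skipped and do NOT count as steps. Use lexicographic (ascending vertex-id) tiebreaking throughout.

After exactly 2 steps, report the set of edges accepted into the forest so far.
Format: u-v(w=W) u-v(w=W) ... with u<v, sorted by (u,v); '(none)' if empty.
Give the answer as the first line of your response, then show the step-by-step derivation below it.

0-4(w=1) 2-4(w=3)

step 1: add edge 0-4 (w=1); MST = {0-4(w=1)}
step 2: add edge 2-4 (w=3); MST = {0-4(w=1) 2-4(w=3)}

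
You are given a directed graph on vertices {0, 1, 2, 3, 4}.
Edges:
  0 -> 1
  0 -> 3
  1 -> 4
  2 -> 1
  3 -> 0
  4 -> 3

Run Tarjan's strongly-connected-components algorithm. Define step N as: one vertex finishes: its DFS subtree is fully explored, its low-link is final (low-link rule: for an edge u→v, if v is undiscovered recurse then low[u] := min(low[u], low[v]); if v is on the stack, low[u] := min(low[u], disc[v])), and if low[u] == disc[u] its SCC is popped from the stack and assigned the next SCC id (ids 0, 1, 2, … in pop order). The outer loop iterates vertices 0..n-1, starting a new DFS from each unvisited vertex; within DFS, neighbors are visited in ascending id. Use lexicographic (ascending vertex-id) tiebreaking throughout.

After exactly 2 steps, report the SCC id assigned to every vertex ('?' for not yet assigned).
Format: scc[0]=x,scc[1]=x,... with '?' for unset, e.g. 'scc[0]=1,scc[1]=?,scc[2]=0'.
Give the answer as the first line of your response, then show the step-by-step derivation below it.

scc[0]=?,scc[1]=?,scc[2]=?,scc[3]=?,scc[4]=?

step 1: low=(low[0]=0,low[1]=1,low[2]=?,low[3]=0,low[4]=2); scc=(scc[0]=?,scc[1]=?,scc[2]=?,scc[3]=?,scc[4]=?)
step 2: low=(low[0]=0,low[1]=1,low[2]=?,low[3]=0,low[4]=0); scc=(scc[0]=?,scc[1]=?,scc[2]=?,scc[3]=?,scc[4]=?)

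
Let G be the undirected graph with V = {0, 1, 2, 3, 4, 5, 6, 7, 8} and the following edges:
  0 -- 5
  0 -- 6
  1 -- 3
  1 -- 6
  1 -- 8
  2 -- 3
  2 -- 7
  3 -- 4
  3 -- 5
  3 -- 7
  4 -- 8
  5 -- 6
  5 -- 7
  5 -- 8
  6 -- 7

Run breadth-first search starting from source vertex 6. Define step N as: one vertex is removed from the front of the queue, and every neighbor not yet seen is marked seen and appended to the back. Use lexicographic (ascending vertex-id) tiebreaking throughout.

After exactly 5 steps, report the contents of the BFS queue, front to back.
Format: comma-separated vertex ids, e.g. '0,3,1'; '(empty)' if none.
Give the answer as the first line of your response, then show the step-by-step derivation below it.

3,8,2

step 1: dequeue 6; queue=[0,1,5,7]; order=6
step 2: dequeue 0; queue=[1,5,7]; order=6,0
step 3: dequeue 1; queue=[5,7,3,8]; order=6,0,1
step 4: dequeue 5; queue=[7,3,8]; order=6,0,1,5
step 5: dequeue 7; queue=[3,8,2]; order=6,0,1,5,7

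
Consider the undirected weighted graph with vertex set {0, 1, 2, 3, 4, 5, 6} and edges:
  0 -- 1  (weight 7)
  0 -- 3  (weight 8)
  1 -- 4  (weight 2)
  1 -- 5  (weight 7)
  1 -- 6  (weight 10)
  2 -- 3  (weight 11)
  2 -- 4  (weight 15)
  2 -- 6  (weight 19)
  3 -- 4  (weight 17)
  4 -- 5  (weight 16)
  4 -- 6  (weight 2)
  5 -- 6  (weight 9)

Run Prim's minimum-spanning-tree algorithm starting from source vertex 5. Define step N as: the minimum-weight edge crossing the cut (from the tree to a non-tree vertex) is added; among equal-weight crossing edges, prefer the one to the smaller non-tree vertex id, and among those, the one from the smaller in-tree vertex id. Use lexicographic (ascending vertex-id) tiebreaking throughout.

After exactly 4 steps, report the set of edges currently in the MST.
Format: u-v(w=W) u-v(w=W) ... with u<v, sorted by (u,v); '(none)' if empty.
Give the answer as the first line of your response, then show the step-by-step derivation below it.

0-1(w=7) 1-4(w=2) 1-5(w=7) 4-6(w=2)

step 1: add edge 1-5 (w=7); MST = {1-5(w=7)}
step 2: add edge 1-4 (w=2); MST = {1-4(w=2) 1-5(w=7)}
step 3: add edge 4-6 (w=2); MST = {1-4(w=2) 1-5(w=7) 4-6(w=2)}
step 4: add edge 0-1 (w=7); MST = {0-1(w=7) 1-4(w=2) 1-5(w=7) 4-6(w=2)}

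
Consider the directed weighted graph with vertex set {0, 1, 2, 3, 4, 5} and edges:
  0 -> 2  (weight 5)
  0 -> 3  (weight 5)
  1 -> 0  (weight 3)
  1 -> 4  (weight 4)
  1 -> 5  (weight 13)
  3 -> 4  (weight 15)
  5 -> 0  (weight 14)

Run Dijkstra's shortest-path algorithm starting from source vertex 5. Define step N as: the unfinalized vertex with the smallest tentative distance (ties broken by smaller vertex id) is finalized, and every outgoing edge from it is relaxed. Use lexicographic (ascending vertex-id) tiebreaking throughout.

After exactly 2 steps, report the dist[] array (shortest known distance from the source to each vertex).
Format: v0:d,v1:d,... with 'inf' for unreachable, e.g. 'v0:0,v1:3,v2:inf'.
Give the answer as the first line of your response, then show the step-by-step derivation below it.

v0:14,v1:inf,v2:19,v3:19,v4:inf,v5:0

step 1: dist = v0:14,v1:inf,v2:inf,v3:inf,v4:inf,v5:0
step 2: dist = v0:14,v1:inf,v2:19,v3:19,v4:inf,v5:0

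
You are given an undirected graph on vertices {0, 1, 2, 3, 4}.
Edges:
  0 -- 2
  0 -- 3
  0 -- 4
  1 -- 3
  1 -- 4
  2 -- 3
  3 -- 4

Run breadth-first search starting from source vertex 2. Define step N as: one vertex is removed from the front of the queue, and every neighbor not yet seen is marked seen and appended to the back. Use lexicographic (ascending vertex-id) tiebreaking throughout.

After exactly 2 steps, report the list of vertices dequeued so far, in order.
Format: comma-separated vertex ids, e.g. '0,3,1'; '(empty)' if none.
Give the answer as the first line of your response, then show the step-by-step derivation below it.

2,0

step 1: dequeue 2; queue=[0,3]; order=2
step 2: dequeue 0; queue=[3,4]; order=2,0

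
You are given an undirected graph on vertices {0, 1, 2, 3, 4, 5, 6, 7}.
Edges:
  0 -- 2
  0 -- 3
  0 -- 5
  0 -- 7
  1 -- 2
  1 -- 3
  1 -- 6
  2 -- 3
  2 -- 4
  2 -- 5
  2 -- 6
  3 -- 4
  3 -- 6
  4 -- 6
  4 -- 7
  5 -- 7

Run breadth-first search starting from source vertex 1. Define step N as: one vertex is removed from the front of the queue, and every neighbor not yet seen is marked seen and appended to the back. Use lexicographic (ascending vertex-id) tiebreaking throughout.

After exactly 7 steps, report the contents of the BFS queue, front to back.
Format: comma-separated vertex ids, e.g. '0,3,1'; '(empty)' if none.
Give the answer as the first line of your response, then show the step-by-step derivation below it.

7

step 1: dequeue 1; queue=[2,3,6]; order=1
step 2: dequeue 2; queue=[3,6,0,4,5]; order=1,2
step 3: dequeue 3; queue=[6,0,4,5]; order=1,2,3
step 4: dequeue 6; queue=[0,4,5]; order=1,2,3,6
step 5: dequeue 0; queue=[4,5,7]; order=1,2,3,6,0
step 6: dequeue 4; queue=[5,7]; order=1,2,3,6,0,4
step 7: dequeue 5; queue=[7]; order=1,2,3,6,0,4,5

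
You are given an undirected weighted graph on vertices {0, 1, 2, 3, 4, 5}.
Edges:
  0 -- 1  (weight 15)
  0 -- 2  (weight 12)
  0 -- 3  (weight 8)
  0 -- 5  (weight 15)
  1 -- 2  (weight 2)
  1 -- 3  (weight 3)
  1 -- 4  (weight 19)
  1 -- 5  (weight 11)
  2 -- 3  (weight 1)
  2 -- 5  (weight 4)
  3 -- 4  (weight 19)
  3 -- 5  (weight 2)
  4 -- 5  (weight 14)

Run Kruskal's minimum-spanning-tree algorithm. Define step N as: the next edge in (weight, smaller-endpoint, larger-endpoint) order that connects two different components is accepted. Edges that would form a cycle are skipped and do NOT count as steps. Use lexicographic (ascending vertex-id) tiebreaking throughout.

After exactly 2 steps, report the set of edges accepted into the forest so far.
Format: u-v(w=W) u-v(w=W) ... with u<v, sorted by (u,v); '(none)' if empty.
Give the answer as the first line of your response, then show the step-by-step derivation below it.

1-2(w=2) 2-3(w=1)

step 1: add edge 2-3 (w=1); MST = {2-3(w=1)}
step 2: add edge 1-2 (w=2); MST = {1-2(w=2) 2-3(w=1)}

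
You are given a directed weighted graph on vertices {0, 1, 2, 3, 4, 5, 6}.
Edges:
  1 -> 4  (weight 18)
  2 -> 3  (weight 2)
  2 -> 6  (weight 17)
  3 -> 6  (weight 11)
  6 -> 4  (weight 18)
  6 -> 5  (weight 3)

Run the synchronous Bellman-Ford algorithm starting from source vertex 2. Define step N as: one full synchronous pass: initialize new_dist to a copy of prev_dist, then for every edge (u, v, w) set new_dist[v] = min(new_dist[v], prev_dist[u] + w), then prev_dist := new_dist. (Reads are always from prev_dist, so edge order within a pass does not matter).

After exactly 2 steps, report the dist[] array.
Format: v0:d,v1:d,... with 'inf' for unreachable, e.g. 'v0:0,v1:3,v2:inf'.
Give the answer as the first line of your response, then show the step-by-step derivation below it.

v0:inf,v1:inf,v2:0,v3:2,v4:35,v5:20,v6:13

step 1: dist = v0:inf,v1:inf,v2:0,v3:2,v4:inf,v5:inf,v6:17
step 2: dist = v0:inf,v1:inf,v2:0,v3:2,v4:35,v5:20,v6:13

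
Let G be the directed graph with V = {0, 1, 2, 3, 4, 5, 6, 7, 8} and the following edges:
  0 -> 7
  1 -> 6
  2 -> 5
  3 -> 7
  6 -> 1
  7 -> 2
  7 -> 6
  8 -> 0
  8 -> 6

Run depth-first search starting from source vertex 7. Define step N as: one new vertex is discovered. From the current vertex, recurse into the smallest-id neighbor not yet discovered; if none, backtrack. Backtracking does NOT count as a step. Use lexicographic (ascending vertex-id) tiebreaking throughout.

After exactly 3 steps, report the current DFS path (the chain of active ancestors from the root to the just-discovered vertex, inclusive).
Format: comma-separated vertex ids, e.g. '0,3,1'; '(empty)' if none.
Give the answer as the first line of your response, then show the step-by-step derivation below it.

7,2,5

step 1: discover 7; path=7; order=7
step 2: discover 2; path=7>2; order=7,2
step 3: discover 5; path=7>2>5; order=7,2,5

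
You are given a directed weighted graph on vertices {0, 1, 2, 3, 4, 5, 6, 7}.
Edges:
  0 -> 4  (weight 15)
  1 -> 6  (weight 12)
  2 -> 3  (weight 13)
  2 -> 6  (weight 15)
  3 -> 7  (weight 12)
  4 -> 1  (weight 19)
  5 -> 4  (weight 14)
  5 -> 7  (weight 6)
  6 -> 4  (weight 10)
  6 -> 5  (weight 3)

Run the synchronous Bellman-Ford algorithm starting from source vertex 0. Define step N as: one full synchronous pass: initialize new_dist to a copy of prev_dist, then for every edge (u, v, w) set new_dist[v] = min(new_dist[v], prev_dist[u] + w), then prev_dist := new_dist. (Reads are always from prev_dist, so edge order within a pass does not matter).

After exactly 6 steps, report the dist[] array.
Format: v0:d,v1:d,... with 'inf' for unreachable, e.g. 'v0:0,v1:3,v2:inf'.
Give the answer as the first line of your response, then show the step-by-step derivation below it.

v0:0,v1:34,v2:inf,v3:inf,v4:15,v5:49,v6:46,v7:55

step 1: dist = v0:0,v1:inf,v2:inf,v3:inf,v4:15,v5:inf,v6:inf,v7:inf
step 2: dist = v0:0,v1:34,v2:inf,v3:inf,v4:15,v5:inf,v6:inf,v7:inf
step 3: dist = v0:0,v1:34,v2:inf,v3:inf,v4:15,v5:inf,v6:46,v7:inf
step 4: dist = v0:0,v1:34,v2:inf,v3:inf,v4:15,v5:49,v6:46,v7:inf
step 5: dist = v0:0,v1:34,v2:inf,v3:inf,v4:15,v5:49,v6:46,v7:55
step 6: dist = v0:0,v1:34,v2:inf,v3:inf,v4:15,v5:49,v6:46,v7:55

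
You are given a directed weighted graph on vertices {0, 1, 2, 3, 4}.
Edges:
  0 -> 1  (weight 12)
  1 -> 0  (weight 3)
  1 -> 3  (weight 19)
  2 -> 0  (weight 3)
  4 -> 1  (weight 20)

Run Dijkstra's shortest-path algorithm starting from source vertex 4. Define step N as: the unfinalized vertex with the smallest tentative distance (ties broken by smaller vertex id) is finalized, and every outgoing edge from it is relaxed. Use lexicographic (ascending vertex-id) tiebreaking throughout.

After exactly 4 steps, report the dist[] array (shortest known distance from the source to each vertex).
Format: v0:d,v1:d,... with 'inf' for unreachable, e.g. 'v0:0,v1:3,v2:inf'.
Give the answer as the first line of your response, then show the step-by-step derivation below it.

v0:23,v1:20,v2:inf,v3:39,v4:0

step 1: dist = v0:inf,v1:20,v2:inf,v3:inf,v4:0
step 2: dist = v0:23,v1:20,v2:inf,v3:39,v4:0
step 3: dist = v0:23,v1:20,v2:inf,v3:39,v4:0
step 4: dist = v0:23,v1:20,v2:inf,v3:39,v4:0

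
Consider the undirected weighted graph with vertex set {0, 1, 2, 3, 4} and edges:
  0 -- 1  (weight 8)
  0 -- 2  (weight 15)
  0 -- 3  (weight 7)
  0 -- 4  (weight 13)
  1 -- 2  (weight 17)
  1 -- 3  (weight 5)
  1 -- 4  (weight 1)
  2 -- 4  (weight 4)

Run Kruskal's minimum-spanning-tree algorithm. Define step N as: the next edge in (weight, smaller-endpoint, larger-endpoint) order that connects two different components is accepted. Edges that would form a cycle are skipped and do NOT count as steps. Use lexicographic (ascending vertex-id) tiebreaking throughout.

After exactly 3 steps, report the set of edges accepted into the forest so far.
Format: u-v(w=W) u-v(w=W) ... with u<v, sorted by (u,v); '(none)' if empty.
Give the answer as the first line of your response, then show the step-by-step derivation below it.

1-3(w=5) 1-4(w=1) 2-4(w=4)

step 1: add edge 1-4 (w=1); MST = {1-4(w=1)}
step 2: add edge 2-4 (w=4); MST = {1-4(w=1) 2-4(w=4)}
step 3: add edge 1-3 (w=5); MST = {1-3(w=5) 1-4(w=1) 2-4(w=4)}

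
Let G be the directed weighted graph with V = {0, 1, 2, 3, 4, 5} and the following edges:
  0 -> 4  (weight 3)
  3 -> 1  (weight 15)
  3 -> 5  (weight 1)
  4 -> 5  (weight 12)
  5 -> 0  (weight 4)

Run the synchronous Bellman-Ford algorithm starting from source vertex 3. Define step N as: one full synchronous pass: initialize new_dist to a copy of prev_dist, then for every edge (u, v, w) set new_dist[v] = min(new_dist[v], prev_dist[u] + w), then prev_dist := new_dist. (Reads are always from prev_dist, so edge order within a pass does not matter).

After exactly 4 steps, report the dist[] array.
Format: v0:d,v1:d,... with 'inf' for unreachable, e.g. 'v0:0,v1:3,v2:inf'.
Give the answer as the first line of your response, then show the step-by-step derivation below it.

v0:5,v1:15,v2:inf,v3:0,v4:8,v5:1

step 1: dist = v0:inf,v1:15,v2:inf,v3:0,v4:inf,v5:1
step 2: dist = v0:5,v1:15,v2:inf,v3:0,v4:inf,v5:1
step 3: dist = v0:5,v1:15,v2:inf,v3:0,v4:8,v5:1
step 4: dist = v0:5,v1:15,v2:inf,v3:0,v4:8,v5:1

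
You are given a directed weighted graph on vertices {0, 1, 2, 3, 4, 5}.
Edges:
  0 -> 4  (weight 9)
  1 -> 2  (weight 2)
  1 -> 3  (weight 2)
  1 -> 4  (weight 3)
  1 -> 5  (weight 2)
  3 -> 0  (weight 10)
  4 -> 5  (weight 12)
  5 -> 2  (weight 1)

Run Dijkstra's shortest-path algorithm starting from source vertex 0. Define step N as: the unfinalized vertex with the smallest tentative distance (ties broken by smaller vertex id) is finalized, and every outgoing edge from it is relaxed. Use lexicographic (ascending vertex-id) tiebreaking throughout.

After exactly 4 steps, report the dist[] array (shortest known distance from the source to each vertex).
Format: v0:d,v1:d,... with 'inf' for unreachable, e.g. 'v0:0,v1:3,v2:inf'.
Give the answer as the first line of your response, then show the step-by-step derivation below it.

v0:0,v1:inf,v2:22,v3:inf,v4:9,v5:21

step 1: dist = v0:0,v1:inf,v2:inf,v3:inf,v4:9,v5:inf
step 2: dist = v0:0,v1:inf,v2:inf,v3:inf,v4:9,v5:21
step 3: dist = v0:0,v1:inf,v2:22,v3:inf,v4:9,v5:21
step 4: dist = v0:0,v1:inf,v2:22,v3:inf,v4:9,v5:21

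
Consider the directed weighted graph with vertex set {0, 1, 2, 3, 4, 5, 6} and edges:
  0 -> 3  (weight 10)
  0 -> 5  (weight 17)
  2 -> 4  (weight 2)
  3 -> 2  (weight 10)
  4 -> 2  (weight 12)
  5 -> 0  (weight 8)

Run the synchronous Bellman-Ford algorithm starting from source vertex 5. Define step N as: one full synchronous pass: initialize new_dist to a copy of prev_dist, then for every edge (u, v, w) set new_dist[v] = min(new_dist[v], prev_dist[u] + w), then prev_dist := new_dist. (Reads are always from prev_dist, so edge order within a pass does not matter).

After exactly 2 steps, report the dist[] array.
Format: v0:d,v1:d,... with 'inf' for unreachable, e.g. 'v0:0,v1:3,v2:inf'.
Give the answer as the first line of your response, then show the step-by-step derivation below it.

v0:8,v1:inf,v2:inf,v3:18,v4:inf,v5:0,v6:inf

step 1: dist = v0:8,v1:inf,v2:inf,v3:inf,v4:inf,v5:0,v6:inf
step 2: dist = v0:8,v1:inf,v2:inf,v3:18,v4:inf,v5:0,v6:inf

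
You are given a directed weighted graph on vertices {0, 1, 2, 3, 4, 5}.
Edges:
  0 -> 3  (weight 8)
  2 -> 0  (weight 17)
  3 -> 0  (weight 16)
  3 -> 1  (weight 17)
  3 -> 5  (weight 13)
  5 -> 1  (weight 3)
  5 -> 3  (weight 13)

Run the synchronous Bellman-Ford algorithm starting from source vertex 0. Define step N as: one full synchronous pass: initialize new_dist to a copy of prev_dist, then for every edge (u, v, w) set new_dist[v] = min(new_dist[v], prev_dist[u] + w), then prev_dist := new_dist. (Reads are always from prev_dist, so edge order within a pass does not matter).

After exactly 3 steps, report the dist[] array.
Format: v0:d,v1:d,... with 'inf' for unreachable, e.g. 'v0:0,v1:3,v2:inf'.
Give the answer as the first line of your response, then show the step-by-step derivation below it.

v0:0,v1:24,v2:inf,v3:8,v4:inf,v5:21

step 1: dist = v0:0,v1:inf,v2:inf,v3:8,v4:inf,v5:inf
step 2: dist = v0:0,v1:25,v2:inf,v3:8,v4:inf,v5:21
step 3: dist = v0:0,v1:24,v2:inf,v3:8,v4:inf,v5:21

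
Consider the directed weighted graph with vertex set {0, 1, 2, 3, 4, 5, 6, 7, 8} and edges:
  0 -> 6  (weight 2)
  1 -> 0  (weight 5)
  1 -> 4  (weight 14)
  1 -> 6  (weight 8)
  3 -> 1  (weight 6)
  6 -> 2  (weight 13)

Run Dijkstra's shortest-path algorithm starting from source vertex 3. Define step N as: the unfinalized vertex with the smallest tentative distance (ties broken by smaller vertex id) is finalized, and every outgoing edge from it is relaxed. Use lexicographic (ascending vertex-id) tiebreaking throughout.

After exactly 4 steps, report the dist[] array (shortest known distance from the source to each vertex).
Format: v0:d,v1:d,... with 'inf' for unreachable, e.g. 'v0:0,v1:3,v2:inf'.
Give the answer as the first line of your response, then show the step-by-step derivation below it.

v0:11,v1:6,v2:26,v3:0,v4:20,v5:inf,v6:13,v7:inf,v8:inf

step 1: dist = v0:inf,v1:6,v2:inf,v3:0,v4:inf,v5:inf,v6:inf,v7:inf,v8:inf
step 2: dist = v0:11,v1:6,v2:inf,v3:0,v4:20,v5:inf,v6:14,v7:inf,v8:inf
step 3: dist = v0:11,v1:6,v2:inf,v3:0,v4:20,v5:inf,v6:13,v7:inf,v8:inf
step 4: dist = v0:11,v1:6,v2:26,v3:0,v4:20,v5:inf,v6:13,v7:inf,v8:inf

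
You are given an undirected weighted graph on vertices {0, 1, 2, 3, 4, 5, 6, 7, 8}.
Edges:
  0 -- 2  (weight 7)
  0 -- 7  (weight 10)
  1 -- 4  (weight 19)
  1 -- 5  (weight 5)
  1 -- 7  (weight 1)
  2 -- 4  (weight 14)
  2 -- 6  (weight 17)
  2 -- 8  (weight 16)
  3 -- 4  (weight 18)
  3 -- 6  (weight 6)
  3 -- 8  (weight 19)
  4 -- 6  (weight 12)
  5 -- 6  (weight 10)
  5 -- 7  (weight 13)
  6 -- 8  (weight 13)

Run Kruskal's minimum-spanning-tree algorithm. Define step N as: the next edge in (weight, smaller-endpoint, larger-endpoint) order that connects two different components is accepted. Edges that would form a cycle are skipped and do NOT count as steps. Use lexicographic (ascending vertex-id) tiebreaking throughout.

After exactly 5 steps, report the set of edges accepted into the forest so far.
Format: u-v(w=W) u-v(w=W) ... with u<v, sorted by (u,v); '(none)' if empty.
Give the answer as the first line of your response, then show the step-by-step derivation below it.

0-2(w=7) 0-7(w=10) 1-5(w=5) 1-7(w=1) 3-6(w=6)

step 1: add edge 1-7 (w=1); MST = {1-7(w=1)}
step 2: add edge 1-5 (w=5); MST = {1-5(w=5) 1-7(w=1)}
step 3: add edge 3-6 (w=6); MST = {1-5(w=5) 1-7(w=1) 3-6(w=6)}
step 4: add edge 0-2 (w=7); MST = {0-2(w=7) 1-5(w=5) 1-7(w=1) 3-6(w=6)}
step 5: add edge 0-7 (w=10); MST = {0-2(w=7) 0-7(w=10) 1-5(w=5) 1-7(w=1) 3-6(w=6)}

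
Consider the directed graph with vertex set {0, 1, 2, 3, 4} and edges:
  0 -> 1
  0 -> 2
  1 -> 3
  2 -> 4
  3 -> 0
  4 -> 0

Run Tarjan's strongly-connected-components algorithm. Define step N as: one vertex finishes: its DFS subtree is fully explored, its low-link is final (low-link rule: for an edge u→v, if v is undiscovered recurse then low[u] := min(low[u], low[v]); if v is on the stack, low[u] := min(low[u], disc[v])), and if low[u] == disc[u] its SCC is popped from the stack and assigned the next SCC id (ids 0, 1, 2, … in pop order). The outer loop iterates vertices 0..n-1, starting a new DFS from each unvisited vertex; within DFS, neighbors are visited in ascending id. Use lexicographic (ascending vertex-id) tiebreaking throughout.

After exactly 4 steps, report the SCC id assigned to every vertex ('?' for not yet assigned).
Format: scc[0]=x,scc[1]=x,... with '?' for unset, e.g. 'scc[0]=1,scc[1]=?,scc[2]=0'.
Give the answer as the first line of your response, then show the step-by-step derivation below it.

scc[0]=?,scc[1]=?,scc[2]=?,scc[3]=?,scc[4]=?

step 1: low=(low[0]=0,low[1]=1,low[2]=?,low[3]=0,low[4]=?); scc=(scc[0]=?,scc[1]=?,scc[2]=?,scc[3]=?,scc[4]=?)
step 2: low=(low[0]=0,low[1]=0,low[2]=?,low[3]=0,low[4]=?); scc=(scc[0]=?,scc[1]=?,scc[2]=?,scc[3]=?,scc[4]=?)
step 3: low=(low[0]=0,low[1]=0,low[2]=3,low[3]=0,low[4]=0); scc=(scc[0]=?,scc[1]=?,scc[2]=?,scc[3]=?,scc[4]=?)
step 4: low=(low[0]=0,low[1]=0,low[2]=0,low[3]=0,low[4]=0); scc=(scc[0]=?,scc[1]=?,scc[2]=?,scc[3]=?,scc[4]=?)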